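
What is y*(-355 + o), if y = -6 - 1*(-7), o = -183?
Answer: -538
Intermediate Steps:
y = 1 (y = -6 + 7 = 1)
y*(-355 + o) = 1*(-355 - 183) = 1*(-538) = -538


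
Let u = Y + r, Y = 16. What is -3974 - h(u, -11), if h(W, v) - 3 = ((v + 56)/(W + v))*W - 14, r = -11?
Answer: -7851/2 ≈ -3925.5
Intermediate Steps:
u = 5 (u = 16 - 11 = 5)
h(W, v) = -11 + W*(56 + v)/(W + v) (h(W, v) = 3 + (((v + 56)/(W + v))*W - 14) = 3 + (((56 + v)/(W + v))*W - 14) = 3 + (W*(56 + v)/(W + v) - 14) = 3 + (-14 + W*(56 + v)/(W + v)) = -11 + W*(56 + v)/(W + v))
-3974 - h(u, -11) = -3974 - (-11*(-11) + 45*5 + 5*(-11))/(5 - 11) = -3974 - (121 + 225 - 55)/(-6) = -3974 - (-1)*291/6 = -3974 - 1*(-97/2) = -3974 + 97/2 = -7851/2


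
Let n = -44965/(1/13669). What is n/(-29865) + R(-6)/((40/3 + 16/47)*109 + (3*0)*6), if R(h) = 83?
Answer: 25833071120203/1255237896 ≈ 20580.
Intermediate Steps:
n = -614626585 (n = -44965/1/13669 = -44965*13669 = -614626585)
n/(-29865) + R(-6)/((40/3 + 16/47)*109 + (3*0)*6) = -614626585/(-29865) + 83/((40/3 + 16/47)*109 + (3*0)*6) = -614626585*(-1/29865) + 83/((40*(1/3) + 16*(1/47))*109 + 0*6) = 122925317/5973 + 83/((40/3 + 16/47)*109 + 0) = 122925317/5973 + 83/((1928/141)*109 + 0) = 122925317/5973 + 83/(210152/141 + 0) = 122925317/5973 + 83/(210152/141) = 122925317/5973 + 83*(141/210152) = 122925317/5973 + 11703/210152 = 25833071120203/1255237896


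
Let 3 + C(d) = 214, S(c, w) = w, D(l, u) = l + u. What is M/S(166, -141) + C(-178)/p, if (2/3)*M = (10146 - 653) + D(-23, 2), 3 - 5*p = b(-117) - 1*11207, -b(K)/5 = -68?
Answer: -10286147/102178 ≈ -100.67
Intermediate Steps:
C(d) = 211 (C(d) = -3 + 214 = 211)
b(K) = 340 (b(K) = -5*(-68) = 340)
p = 2174 (p = 3/5 - (340 - 1*11207)/5 = 3/5 - (340 - 11207)/5 = 3/5 - 1/5*(-10867) = 3/5 + 10867/5 = 2174)
M = 14208 (M = 3*((10146 - 653) + (-23 + 2))/2 = 3*(9493 - 21)/2 = (3/2)*9472 = 14208)
M/S(166, -141) + C(-178)/p = 14208/(-141) + 211/2174 = 14208*(-1/141) + 211*(1/2174) = -4736/47 + 211/2174 = -10286147/102178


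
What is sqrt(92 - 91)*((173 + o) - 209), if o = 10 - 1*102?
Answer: -128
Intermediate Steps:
o = -92 (o = 10 - 102 = -92)
sqrt(92 - 91)*((173 + o) - 209) = sqrt(92 - 91)*((173 - 92) - 209) = sqrt(1)*(81 - 209) = 1*(-128) = -128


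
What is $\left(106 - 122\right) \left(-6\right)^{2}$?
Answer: $-576$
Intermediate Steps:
$\left(106 - 122\right) \left(-6\right)^{2} = \left(-16\right) 36 = -576$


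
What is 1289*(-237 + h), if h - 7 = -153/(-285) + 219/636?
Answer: -5948029917/20140 ≈ -2.9533e+5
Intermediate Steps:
h = 158727/20140 (h = 7 + (-153/(-285) + 219/636) = 7 + (-153*(-1/285) + 219*(1/636)) = 7 + (51/95 + 73/212) = 7 + 17747/20140 = 158727/20140 ≈ 7.8812)
1289*(-237 + h) = 1289*(-237 + 158727/20140) = 1289*(-4614453/20140) = -5948029917/20140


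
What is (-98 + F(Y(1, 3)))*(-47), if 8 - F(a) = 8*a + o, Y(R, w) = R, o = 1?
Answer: 4653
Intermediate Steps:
F(a) = 7 - 8*a (F(a) = 8 - (8*a + 1) = 8 - (1 + 8*a) = 8 + (-1 - 8*a) = 7 - 8*a)
(-98 + F(Y(1, 3)))*(-47) = (-98 + (7 - 8*1))*(-47) = (-98 + (7 - 8))*(-47) = (-98 - 1)*(-47) = -99*(-47) = 4653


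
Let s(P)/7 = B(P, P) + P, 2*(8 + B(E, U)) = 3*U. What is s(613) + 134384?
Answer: 290111/2 ≈ 1.4506e+5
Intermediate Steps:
B(E, U) = -8 + 3*U/2 (B(E, U) = -8 + (3*U)/2 = -8 + 3*U/2)
s(P) = -56 + 35*P/2 (s(P) = 7*((-8 + 3*P/2) + P) = 7*(-8 + 5*P/2) = -56 + 35*P/2)
s(613) + 134384 = (-56 + (35/2)*613) + 134384 = (-56 + 21455/2) + 134384 = 21343/2 + 134384 = 290111/2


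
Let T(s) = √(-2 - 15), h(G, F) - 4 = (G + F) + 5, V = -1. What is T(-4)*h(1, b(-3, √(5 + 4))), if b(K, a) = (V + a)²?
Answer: 14*I*√17 ≈ 57.724*I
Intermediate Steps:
b(K, a) = (-1 + a)²
h(G, F) = 9 + F + G (h(G, F) = 4 + ((G + F) + 5) = 4 + ((F + G) + 5) = 4 + (5 + F + G) = 9 + F + G)
T(s) = I*√17 (T(s) = √(-17) = I*√17)
T(-4)*h(1, b(-3, √(5 + 4))) = (I*√17)*(9 + (-1 + √(5 + 4))² + 1) = (I*√17)*(9 + (-1 + √9)² + 1) = (I*√17)*(9 + (-1 + 3)² + 1) = (I*√17)*(9 + 2² + 1) = (I*√17)*(9 + 4 + 1) = (I*√17)*14 = 14*I*√17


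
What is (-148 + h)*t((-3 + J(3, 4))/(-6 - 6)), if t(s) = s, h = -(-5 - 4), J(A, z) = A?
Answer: 0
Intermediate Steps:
h = 9 (h = -1*(-9) = 9)
(-148 + h)*t((-3 + J(3, 4))/(-6 - 6)) = (-148 + 9)*((-3 + 3)/(-6 - 6)) = -0/(-12) = -0*(-1)/12 = -139*0 = 0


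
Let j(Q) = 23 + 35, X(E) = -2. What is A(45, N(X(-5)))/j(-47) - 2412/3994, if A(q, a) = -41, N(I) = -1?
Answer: -151825/115826 ≈ -1.3108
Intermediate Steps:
j(Q) = 58
A(45, N(X(-5)))/j(-47) - 2412/3994 = -41/58 - 2412/3994 = -41*1/58 - 2412*1/3994 = -41/58 - 1206/1997 = -151825/115826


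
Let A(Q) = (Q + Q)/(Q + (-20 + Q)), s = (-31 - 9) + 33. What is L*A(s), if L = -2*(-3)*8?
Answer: 336/17 ≈ 19.765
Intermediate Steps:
s = -7 (s = -40 + 33 = -7)
A(Q) = 2*Q/(-20 + 2*Q) (A(Q) = (2*Q)/(-20 + 2*Q) = 2*Q/(-20 + 2*Q))
L = 48 (L = 6*8 = 48)
L*A(s) = 48*(-7/(-10 - 7)) = 48*(-7/(-17)) = 48*(-7*(-1/17)) = 48*(7/17) = 336/17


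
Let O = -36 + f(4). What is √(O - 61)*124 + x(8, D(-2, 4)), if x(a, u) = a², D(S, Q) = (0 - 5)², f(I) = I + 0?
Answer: 64 + 124*I*√93 ≈ 64.0 + 1195.8*I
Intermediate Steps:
f(I) = I
O = -32 (O = -36 + 4 = -32)
D(S, Q) = 25 (D(S, Q) = (-5)² = 25)
√(O - 61)*124 + x(8, D(-2, 4)) = √(-32 - 61)*124 + 8² = √(-93)*124 + 64 = (I*√93)*124 + 64 = 124*I*√93 + 64 = 64 + 124*I*√93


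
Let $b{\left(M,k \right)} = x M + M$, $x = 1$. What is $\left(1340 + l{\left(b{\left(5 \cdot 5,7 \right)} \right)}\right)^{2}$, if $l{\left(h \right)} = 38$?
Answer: $1898884$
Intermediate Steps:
$b{\left(M,k \right)} = 2 M$ ($b{\left(M,k \right)} = 1 M + M = M + M = 2 M$)
$\left(1340 + l{\left(b{\left(5 \cdot 5,7 \right)} \right)}\right)^{2} = \left(1340 + 38\right)^{2} = 1378^{2} = 1898884$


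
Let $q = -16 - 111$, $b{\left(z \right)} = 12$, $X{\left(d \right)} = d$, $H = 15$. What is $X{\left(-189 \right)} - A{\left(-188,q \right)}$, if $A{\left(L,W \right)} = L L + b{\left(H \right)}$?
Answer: $-35545$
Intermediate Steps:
$q = -127$
$A{\left(L,W \right)} = 12 + L^{2}$ ($A{\left(L,W \right)} = L L + 12 = L^{2} + 12 = 12 + L^{2}$)
$X{\left(-189 \right)} - A{\left(-188,q \right)} = -189 - \left(12 + \left(-188\right)^{2}\right) = -189 - \left(12 + 35344\right) = -189 - 35356 = -35545$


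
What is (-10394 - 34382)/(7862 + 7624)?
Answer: -772/267 ≈ -2.8914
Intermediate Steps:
(-10394 - 34382)/(7862 + 7624) = -44776/15486 = -44776*1/15486 = -772/267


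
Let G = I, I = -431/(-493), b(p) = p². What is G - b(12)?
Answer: -70561/493 ≈ -143.13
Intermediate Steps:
I = 431/493 (I = -431*(-1/493) = 431/493 ≈ 0.87424)
G = 431/493 ≈ 0.87424
G - b(12) = 431/493 - 1*12² = 431/493 - 1*144 = 431/493 - 144 = -70561/493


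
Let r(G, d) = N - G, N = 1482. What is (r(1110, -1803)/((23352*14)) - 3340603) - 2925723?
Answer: -170719785513/27244 ≈ -6.2663e+6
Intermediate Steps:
r(G, d) = 1482 - G
(r(1110, -1803)/((23352*14)) - 3340603) - 2925723 = ((1482 - 1*1110)/((23352*14)) - 3340603) - 2925723 = ((1482 - 1110)/326928 - 3340603) - 2925723 = (372*(1/326928) - 3340603) - 2925723 = (31/27244 - 3340603) - 2925723 = -91011388101/27244 - 2925723 = -170719785513/27244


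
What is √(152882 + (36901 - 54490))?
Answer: √135293 ≈ 367.82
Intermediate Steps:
√(152882 + (36901 - 54490)) = √(152882 - 17589) = √135293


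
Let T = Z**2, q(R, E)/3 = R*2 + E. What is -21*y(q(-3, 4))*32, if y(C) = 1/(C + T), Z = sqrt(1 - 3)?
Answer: 84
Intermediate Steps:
Z = I*sqrt(2) (Z = sqrt(-2) = I*sqrt(2) ≈ 1.4142*I)
q(R, E) = 3*E + 6*R (q(R, E) = 3*(R*2 + E) = 3*(2*R + E) = 3*(E + 2*R) = 3*E + 6*R)
T = -2 (T = (I*sqrt(2))**2 = -2)
y(C) = 1/(-2 + C) (y(C) = 1/(C - 2) = 1/(-2 + C))
-21*y(q(-3, 4))*32 = -21/(-2 + (3*4 + 6*(-3)))*32 = -21/(-2 + (12 - 18))*32 = -21/(-2 - 6)*32 = -21/(-8)*32 = -21*(-1/8)*32 = (21/8)*32 = 84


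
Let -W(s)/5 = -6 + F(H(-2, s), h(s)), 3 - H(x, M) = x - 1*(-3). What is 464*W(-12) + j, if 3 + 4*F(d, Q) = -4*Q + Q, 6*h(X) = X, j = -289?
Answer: 11891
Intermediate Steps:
h(X) = X/6
H(x, M) = -x (H(x, M) = 3 - (x - 1*(-3)) = 3 - (x + 3) = 3 - (3 + x) = 3 + (-3 - x) = -x)
F(d, Q) = -¾ - 3*Q/4 (F(d, Q) = -¾ + (-4*Q + Q)/4 = -¾ + (-3*Q)/4 = -¾ - 3*Q/4)
W(s) = 135/4 + 5*s/8 (W(s) = -5*(-6 + (-¾ - s/8)) = -5*(-27/4 - s/8) = 135/4 + 5*s/8)
464*W(-12) + j = 464*(135/4 + (5/8)*(-12)) - 289 = 464*(135/4 - 15/2) - 289 = 464*(105/4) - 289 = 12180 - 289 = 11891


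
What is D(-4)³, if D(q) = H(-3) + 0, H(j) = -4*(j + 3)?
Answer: 0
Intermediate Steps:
H(j) = -12 - 4*j (H(j) = -4*(3 + j) = -12 - 4*j)
D(q) = 0 (D(q) = (-12 - 4*(-3)) + 0 = (-12 + 12) + 0 = 0 + 0 = 0)
D(-4)³ = 0³ = 0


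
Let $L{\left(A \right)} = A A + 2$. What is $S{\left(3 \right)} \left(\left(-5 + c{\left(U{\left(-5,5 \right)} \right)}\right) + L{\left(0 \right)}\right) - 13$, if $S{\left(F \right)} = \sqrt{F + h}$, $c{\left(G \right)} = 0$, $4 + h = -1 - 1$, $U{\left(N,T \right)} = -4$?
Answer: $-13 - 3 i \sqrt{3} \approx -13.0 - 5.1962 i$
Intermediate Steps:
$h = -6$ ($h = -4 - 2 = -6$)
$S{\left(F \right)} = \sqrt{-6 + F}$ ($S{\left(F \right)} = \sqrt{F - 6} = \sqrt{-6 + F}$)
$L{\left(A \right)} = 2 + A^{2}$ ($L{\left(A \right)} = A^{2} + 2 = 2 + A^{2}$)
$S{\left(3 \right)} \left(\left(-5 + c{\left(U{\left(-5,5 \right)} \right)}\right) + L{\left(0 \right)}\right) - 13 = \sqrt{-6 + 3} \left(\left(-5 + 0\right) + \left(2 + 0^{2}\right)\right) - 13 = \sqrt{-3} \left(-5 + \left(2 + 0\right)\right) - 13 = i \sqrt{3} \left(-5 + 2\right) - 13 = i \sqrt{3} \left(-3\right) - 13 = - 3 i \sqrt{3} - 13 = -13 - 3 i \sqrt{3}$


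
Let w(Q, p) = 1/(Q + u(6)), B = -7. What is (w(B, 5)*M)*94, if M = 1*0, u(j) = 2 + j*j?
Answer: 0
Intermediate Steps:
u(j) = 2 + j²
M = 0
w(Q, p) = 1/(38 + Q) (w(Q, p) = 1/(Q + (2 + 6²)) = 1/(Q + (2 + 36)) = 1/(Q + 38) = 1/(38 + Q))
(w(B, 5)*M)*94 = (0/(38 - 7))*94 = (0/31)*94 = ((1/31)*0)*94 = 0*94 = 0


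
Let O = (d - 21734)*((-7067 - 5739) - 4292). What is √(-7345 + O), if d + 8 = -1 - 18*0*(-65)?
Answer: √371754469 ≈ 19281.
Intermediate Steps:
d = -9 (d = -8 + (-1 - 18*0*(-65)) = -8 + (-1 + 0*(-65)) = -8 + (-1 + 0) = -8 - 1 = -9)
O = 371761814 (O = (-9 - 21734)*((-7067 - 5739) - 4292) = -21743*(-12806 - 4292) = -21743*(-17098) = 371761814)
√(-7345 + O) = √(-7345 + 371761814) = √371754469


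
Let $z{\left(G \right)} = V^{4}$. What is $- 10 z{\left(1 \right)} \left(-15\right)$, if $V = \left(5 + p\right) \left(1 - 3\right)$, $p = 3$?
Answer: $9830400$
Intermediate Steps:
$V = -16$ ($V = \left(5 + 3\right) \left(1 - 3\right) = 8 \left(-2\right) = -16$)
$z{\left(G \right)} = 65536$ ($z{\left(G \right)} = \left(-16\right)^{4} = 65536$)
$- 10 z{\left(1 \right)} \left(-15\right) = \left(-10\right) 65536 \left(-15\right) = \left(-655360\right) \left(-15\right) = 9830400$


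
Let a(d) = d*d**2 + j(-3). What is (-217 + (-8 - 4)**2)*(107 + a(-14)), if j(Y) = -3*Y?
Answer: 191844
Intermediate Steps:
a(d) = 9 + d**3 (a(d) = d*d**2 - 3*(-3) = d**3 + 9 = 9 + d**3)
(-217 + (-8 - 4)**2)*(107 + a(-14)) = (-217 + (-8 - 4)**2)*(107 + (9 + (-14)**3)) = (-217 + (-12)**2)*(107 + (9 - 2744)) = (-217 + 144)*(107 - 2735) = -73*(-2628) = 191844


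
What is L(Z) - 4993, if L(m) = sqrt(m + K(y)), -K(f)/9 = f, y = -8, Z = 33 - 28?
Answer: -4993 + sqrt(77) ≈ -4984.2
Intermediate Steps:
Z = 5
K(f) = -9*f
L(m) = sqrt(72 + m) (L(m) = sqrt(m - 9*(-8)) = sqrt(m + 72) = sqrt(72 + m))
L(Z) - 4993 = sqrt(72 + 5) - 4993 = sqrt(77) - 4993 = -4993 + sqrt(77)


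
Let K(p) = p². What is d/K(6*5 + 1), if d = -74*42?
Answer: -3108/961 ≈ -3.2341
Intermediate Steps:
d = -3108
d/K(6*5 + 1) = -3108/(6*5 + 1)² = -3108/(30 + 1)² = -3108/(31²) = -3108/961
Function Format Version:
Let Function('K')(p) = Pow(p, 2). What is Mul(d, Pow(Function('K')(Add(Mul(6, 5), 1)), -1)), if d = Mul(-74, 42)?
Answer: Rational(-3108, 961) ≈ -3.2341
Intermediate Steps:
d = -3108
Mul(d, Pow(Function('K')(Add(Mul(6, 5), 1)), -1)) = Mul(-3108, Pow(Pow(Add(Mul(6, 5), 1), 2), -1)) = Mul(-3108, Pow(Pow(Add(30, 1), 2), -1)) = Mul(-3108, Pow(Pow(31, 2), -1)) = Mul(-3108, Pow(961, -1)) = Mul(-3108, Rational(1, 961)) = Rational(-3108, 961)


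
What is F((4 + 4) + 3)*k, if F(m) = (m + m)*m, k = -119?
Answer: -28798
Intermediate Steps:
F(m) = 2*m**2 (F(m) = (2*m)*m = 2*m**2)
F((4 + 4) + 3)*k = (2*((4 + 4) + 3)**2)*(-119) = (2*(8 + 3)**2)*(-119) = (2*11**2)*(-119) = (2*121)*(-119) = 242*(-119) = -28798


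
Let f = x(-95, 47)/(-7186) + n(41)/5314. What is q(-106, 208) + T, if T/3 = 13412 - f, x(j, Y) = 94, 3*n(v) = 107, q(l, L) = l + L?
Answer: 770181947099/19093202 ≈ 40338.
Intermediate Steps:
q(l, L) = L + l
n(v) = 107/3 (n(v) = (1/3)*107 = 107/3)
f = -364823/57279606 (f = 94/(-7186) + (107/3)/5314 = 94*(-1/7186) + (107/3)*(1/5314) = -47/3593 + 107/15942 = -364823/57279606 ≈ -0.0063692)
T = 768234440495/19093202 (T = 3*(13412 - 1*(-364823/57279606)) = 3*(13412 + 364823/57279606) = 3*(768234440495/57279606) = 768234440495/19093202 ≈ 40236.)
q(-106, 208) + T = (208 - 106) + 768234440495/19093202 = 102 + 768234440495/19093202 = 770181947099/19093202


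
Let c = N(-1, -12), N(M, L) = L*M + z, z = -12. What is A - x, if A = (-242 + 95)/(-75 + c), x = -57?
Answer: 1474/25 ≈ 58.960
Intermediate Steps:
N(M, L) = -12 + L*M (N(M, L) = L*M - 12 = -12 + L*M)
c = 0 (c = -12 - 12*(-1) = -12 + 12 = 0)
A = 49/25 (A = (-242 + 95)/(-75 + 0) = -147/(-75) = -147*(-1/75) = 49/25 ≈ 1.9600)
A - x = 49/25 - 1*(-57) = 49/25 + 57 = 1474/25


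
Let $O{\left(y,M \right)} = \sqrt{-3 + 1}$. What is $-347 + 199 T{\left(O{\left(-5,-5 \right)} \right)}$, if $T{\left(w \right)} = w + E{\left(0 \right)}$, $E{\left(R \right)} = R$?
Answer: $-347 + 199 i \sqrt{2} \approx -347.0 + 281.43 i$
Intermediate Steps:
$O{\left(y,M \right)} = i \sqrt{2}$ ($O{\left(y,M \right)} = \sqrt{-2} = i \sqrt{2}$)
$T{\left(w \right)} = w$ ($T{\left(w \right)} = w + 0 = w$)
$-347 + 199 T{\left(O{\left(-5,-5 \right)} \right)} = -347 + 199 i \sqrt{2}$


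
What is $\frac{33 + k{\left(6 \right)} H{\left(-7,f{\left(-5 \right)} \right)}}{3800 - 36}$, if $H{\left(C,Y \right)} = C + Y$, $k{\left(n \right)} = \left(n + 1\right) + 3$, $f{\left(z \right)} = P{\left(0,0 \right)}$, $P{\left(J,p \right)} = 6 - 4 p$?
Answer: $\frac{23}{3764} \approx 0.0061105$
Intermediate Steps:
$f{\left(z \right)} = 6$ ($f{\left(z \right)} = 6 - 0 = 6 + 0 = 6$)
$k{\left(n \right)} = 4 + n$ ($k{\left(n \right)} = \left(1 + n\right) + 3 = 4 + n$)
$\frac{33 + k{\left(6 \right)} H{\left(-7,f{\left(-5 \right)} \right)}}{3800 - 36} = \frac{33 + \left(4 + 6\right) \left(-7 + 6\right)}{3800 - 36} = \frac{33 + 10 \left(-1\right)}{3800 - 36} = \frac{33 - 10}{3764} = 23 \cdot \frac{1}{3764} = \frac{23}{3764}$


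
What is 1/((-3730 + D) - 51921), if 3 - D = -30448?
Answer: -1/25200 ≈ -3.9683e-5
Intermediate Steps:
D = 30451 (D = 3 - 1*(-30448) = 3 + 30448 = 30451)
1/((-3730 + D) - 51921) = 1/((-3730 + 30451) - 51921) = 1/(26721 - 51921) = 1/(-25200) = -1/25200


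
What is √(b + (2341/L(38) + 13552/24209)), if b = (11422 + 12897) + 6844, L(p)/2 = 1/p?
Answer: √44332264742570/24209 ≈ 275.03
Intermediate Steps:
L(p) = 2/p
b = 31163 (b = 24319 + 6844 = 31163)
√(b + (2341/L(38) + 13552/24209)) = √(31163 + (2341/((2/38)) + 13552/24209)) = √(31163 + (2341/((2*(1/38))) + 13552*(1/24209))) = √(31163 + (2341/(1/19) + 13552/24209)) = √(31163 + (2341*19 + 13552/24209)) = √(31163 + (44479 + 13552/24209)) = √(31163 + 1076805663/24209) = √(1831230730/24209) = √44332264742570/24209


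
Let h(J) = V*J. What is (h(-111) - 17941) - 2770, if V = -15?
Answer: -19046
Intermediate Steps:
h(J) = -15*J
(h(-111) - 17941) - 2770 = (-15*(-111) - 17941) - 2770 = (1665 - 17941) - 2770 = -16276 - 2770 = -19046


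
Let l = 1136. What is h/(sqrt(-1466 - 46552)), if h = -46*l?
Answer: 26128*I*sqrt(48018)/24009 ≈ 238.47*I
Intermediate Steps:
h = -52256 (h = -46*1136 = -52256)
h/(sqrt(-1466 - 46552)) = -52256/sqrt(-1466 - 46552) = -52256*(-I*sqrt(48018)/48018) = -(-26128)*I*sqrt(48018)/24009 = 26128*I*sqrt(48018)/24009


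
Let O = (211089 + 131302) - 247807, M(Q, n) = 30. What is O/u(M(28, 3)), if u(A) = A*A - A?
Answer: 15764/145 ≈ 108.72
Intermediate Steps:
O = 94584 (O = 342391 - 247807 = 94584)
u(A) = A² - A
O/u(M(28, 3)) = 94584/((30*(-1 + 30))) = 94584/((30*29)) = 94584/870 = 94584*(1/870) = 15764/145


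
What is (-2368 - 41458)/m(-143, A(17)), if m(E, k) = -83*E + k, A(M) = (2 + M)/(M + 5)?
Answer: -56716/15361 ≈ -3.6922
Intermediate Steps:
A(M) = (2 + M)/(5 + M)
m(E, k) = k - 83*E
(-2368 - 41458)/m(-143, A(17)) = (-2368 - 41458)/((2 + 17)/(5 + 17) - 83*(-143)) = -43826/(19/22 + 11869) = -43826/261137/22 = -43826*22/261137 = -56716/15361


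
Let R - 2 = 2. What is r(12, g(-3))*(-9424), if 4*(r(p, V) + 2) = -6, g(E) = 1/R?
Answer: 32984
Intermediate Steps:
R = 4 (R = 2 + 2 = 4)
g(E) = 1/4
r(p, V) = -7/2 (r(p, V) = -2 + (1/4)*(-6) = -2 - 3/2 = -7/2)
r(12, g(-3))*(-9424) = -7/2*(-9424) = 32984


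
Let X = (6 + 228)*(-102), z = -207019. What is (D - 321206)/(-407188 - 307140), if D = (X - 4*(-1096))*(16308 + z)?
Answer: -1857745959/357164 ≈ -5201.4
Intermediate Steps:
X = -23868 (X = 234*(-102) = -23868)
D = 3715813124 (D = (-23868 - 4*(-1096))*(16308 - 207019) = (-23868 + 4384)*(-190711) = -19484*(-190711) = 3715813124)
(D - 321206)/(-407188 - 307140) = (3715813124 - 321206)/(-407188 - 307140) = 3715491918/(-714328) = 3715491918*(-1/714328) = -1857745959/357164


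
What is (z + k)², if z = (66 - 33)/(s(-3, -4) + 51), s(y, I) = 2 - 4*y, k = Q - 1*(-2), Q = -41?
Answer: 6260004/4225 ≈ 1481.7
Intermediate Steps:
k = -39 (k = -41 - 1*(-2) = -41 + 2 = -39)
z = 33/65 (z = (66 - 33)/((2 - 4*(-3)) + 51) = 33/((2 + 12) + 51) = 33/(14 + 51) = 33/65 ≈ 0.50769)
(z + k)² = (33/65 - 39)² = (-2502/65)² = 6260004/4225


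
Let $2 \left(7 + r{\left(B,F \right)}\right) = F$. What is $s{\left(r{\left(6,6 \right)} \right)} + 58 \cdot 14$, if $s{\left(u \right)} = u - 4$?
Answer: $804$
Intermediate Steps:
$r{\left(B,F \right)} = -7 + \frac{F}{2}$
$s{\left(u \right)} = -4 + u$
$s{\left(r{\left(6,6 \right)} \right)} + 58 \cdot 14 = \left(-4 + \left(-7 + \frac{1}{2} \cdot 6\right)\right) + 58 \cdot 14 = \left(-4 + \left(-7 + 3\right)\right) + 812 = \left(-4 - 4\right) + 812 = -8 + 812 = 804$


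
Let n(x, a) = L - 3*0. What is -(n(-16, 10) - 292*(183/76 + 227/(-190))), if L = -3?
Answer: 33938/95 ≈ 357.24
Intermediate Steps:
n(x, a) = -3 (n(x, a) = -3 - 3*0 = -3 + 0 = -3)
-(n(-16, 10) - 292*(183/76 + 227/(-190))) = -(-3 - 292*(183/76 + 227/(-190))) = -(-3 - 292*(183*(1/76) + 227*(-1/190))) = -(-3 - 292*(183/76 - 227/190)) = -(-3 - 292*461/380) = -(-3 - 33653/95) = -1*(-33938/95) = 33938/95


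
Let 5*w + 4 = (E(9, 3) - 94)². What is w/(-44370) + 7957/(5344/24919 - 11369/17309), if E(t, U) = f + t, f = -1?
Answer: -8459986581244327/470333868975 ≈ -17987.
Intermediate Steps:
E(t, U) = -1 + t
w = 7392/5 (w = -⅘ + ((-1 + 9) - 94)²/5 = -⅘ + (8 - 94)²/5 = -⅘ + (⅕)*(-86)² = -⅘ + (⅕)*7396 = -⅘ + 7396/5 = 7392/5 ≈ 1478.4)
w/(-44370) + 7957/(5344/24919 - 11369/17309) = (7392/5)/(-44370) + 7957/(5344/24919 - 11369/17309) = (7392/5)*(-1/44370) + 7957/(5344*(1/24919) - 11369*1/17309) = -1232/36975 + 7957/(5344/24919 - 11369/17309) = -1232/36975 + 7957/(-190804815/431322971) = -1232/36975 + 7957*(-431322971/190804815) = -1232/36975 - 3432036880247/190804815 = -8459986581244327/470333868975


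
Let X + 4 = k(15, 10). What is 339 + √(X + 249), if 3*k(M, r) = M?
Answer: 339 + 5*√10 ≈ 354.81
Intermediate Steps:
k(M, r) = M/3
X = 1 (X = -4 + (⅓)*15 = -4 + 5 = 1)
339 + √(X + 249) = 339 + √(1 + 249) = 339 + √250 = 339 + 5*√10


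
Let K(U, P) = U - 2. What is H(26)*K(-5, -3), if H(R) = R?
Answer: -182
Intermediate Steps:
K(U, P) = -2 + U
H(26)*K(-5, -3) = 26*(-2 - 5) = 26*(-7) = -182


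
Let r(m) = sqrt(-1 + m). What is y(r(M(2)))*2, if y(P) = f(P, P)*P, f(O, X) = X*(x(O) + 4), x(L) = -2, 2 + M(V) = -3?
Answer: -24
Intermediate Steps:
M(V) = -5 (M(V) = -2 - 3 = -5)
f(O, X) = 2*X (f(O, X) = X*(-2 + 4) = X*2 = 2*X)
y(P) = 2*P**2 (y(P) = (2*P)*P = 2*P**2)
y(r(M(2)))*2 = (2*(sqrt(-1 - 5))**2)*2 = (2*(sqrt(-6))**2)*2 = (2*(I*sqrt(6))**2)*2 = (2*(-6))*2 = -12*2 = -24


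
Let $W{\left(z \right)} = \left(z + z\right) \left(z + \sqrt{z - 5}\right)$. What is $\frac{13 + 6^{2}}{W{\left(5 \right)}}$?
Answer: $\frac{49}{50} \approx 0.98$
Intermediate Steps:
$W{\left(z \right)} = 2 z \left(z + \sqrt{-5 + z}\right)$
$\frac{13 + 6^{2}}{W{\left(5 \right)}} = \frac{13 + 6^{2}}{2 \cdot 5 \left(5 + \sqrt{-5 + 5}\right)} = \frac{13 + 36}{2 \cdot 5 \left(5 + \sqrt{0}\right)} = \frac{49}{2 \cdot 5 \left(5 + 0\right)} = \frac{49}{2 \cdot 5 \cdot 5} = \frac{49}{50}$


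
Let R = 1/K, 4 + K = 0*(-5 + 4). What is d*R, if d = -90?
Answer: 45/2 ≈ 22.500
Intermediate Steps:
K = -4 (K = -4 + 0*(-5 + 4) = -4 + 0*(-1) = -4 + 0 = -4)
R = -¼ (R = 1/(-4) = -¼ ≈ -0.25000)
d*R = -90*(-¼) = 45/2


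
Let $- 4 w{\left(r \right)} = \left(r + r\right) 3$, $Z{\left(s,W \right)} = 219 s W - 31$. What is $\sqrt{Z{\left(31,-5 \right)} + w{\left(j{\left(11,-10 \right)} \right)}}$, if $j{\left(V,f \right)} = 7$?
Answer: $\frac{i \sqrt{135946}}{2} \approx 184.35 i$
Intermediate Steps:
$Z{\left(s,W \right)} = -31 + 219 W s$ ($Z{\left(s,W \right)} = 219 W s - 31 = -31 + 219 W s$)
$w{\left(r \right)} = - \frac{3 r}{2}$ ($w{\left(r \right)} = - \frac{\left(r + r\right) 3}{4} = - \frac{2 r 3}{4} = - \frac{6 r}{4} = - \frac{3 r}{2}$)
$\sqrt{Z{\left(31,-5 \right)} + w{\left(j{\left(11,-10 \right)} \right)}} = \sqrt{\left(-31 + 219 \left(-5\right) 31\right) - \frac{21}{2}} = \sqrt{\left(-31 - 33945\right) - \frac{21}{2}} = \sqrt{-33976 - \frac{21}{2}} = \sqrt{- \frac{67973}{2}} = \frac{i \sqrt{135946}}{2}$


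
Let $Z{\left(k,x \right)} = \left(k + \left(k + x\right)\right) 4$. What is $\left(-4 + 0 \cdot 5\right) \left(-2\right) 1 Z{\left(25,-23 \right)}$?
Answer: $864$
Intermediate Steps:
$Z{\left(k,x \right)} = 4 x + 8 k$ ($Z{\left(k,x \right)} = \left(x + 2 k\right) 4 = 4 x + 8 k$)
$\left(-4 + 0 \cdot 5\right) \left(-2\right) 1 Z{\left(25,-23 \right)} = \left(-4 + 0 \cdot 5\right) \left(-2\right) 1 \left(4 \left(-23\right) + 8 \cdot 25\right) = \left(-4 + 0\right) \left(-2\right) 1 \left(-92 + 200\right) = \left(-4\right) \left(-2\right) 1 \cdot 108 = 8 \cdot 1 \cdot 108 = 8 \cdot 108 = 864$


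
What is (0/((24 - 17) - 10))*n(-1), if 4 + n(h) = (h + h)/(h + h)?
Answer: 0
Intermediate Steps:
n(h) = -3 (n(h) = -4 + (h + h)/(h + h) = -4 + (2*h)/((2*h)) = -4 + (2*h)*(1/(2*h)) = -4 + 1 = -3)
(0/((24 - 17) - 10))*n(-1) = (0/((24 - 17) - 10))*(-3) = (0/(7 - 10))*(-3) = (0/(-3))*(-3) = (0*(-⅓))*(-3) = 0*(-3) = 0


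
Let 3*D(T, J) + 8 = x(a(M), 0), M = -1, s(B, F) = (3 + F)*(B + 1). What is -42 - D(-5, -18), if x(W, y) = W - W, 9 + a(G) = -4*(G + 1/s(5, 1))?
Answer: -118/3 ≈ -39.333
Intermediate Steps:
s(B, F) = (1 + B)*(3 + F) (s(B, F) = (3 + F)*(1 + B) = (1 + B)*(3 + F))
a(G) = -55/6 - 4*G (a(G) = -9 - 4*(G + 1/(3 + 1 + 3*5 + 5*1)) = -9 - 4*(G + 1/(3 + 1 + 15 + 5)) = -9 - 4*(G + 1/24) = -9 - 4*(1/24 + G) = -9 + (-⅙ - 4*G) = -55/6 - 4*G)
x(W, y) = 0
D(T, J) = -8/3 (D(T, J) = -8/3 + (⅓)*0 = -8/3 + 0 = -8/3)
-42 - D(-5, -18) = -42 - 1*(-8/3) = -42 + 8/3 = -118/3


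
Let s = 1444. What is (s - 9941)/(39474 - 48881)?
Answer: 8497/9407 ≈ 0.90326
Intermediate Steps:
(s - 9941)/(39474 - 48881) = (1444 - 9941)/(39474 - 48881) = -8497/(-9407) = -8497*(-1/9407) = 8497/9407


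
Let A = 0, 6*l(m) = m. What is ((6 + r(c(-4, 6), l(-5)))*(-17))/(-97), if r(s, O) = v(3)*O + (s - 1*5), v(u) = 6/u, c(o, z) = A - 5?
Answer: -289/291 ≈ -0.99313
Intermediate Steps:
l(m) = m/6
c(o, z) = -5 (c(o, z) = 0 - 5 = -5)
r(s, O) = -5 + s + 2*O (r(s, O) = (6/3)*O + (s - 1*5) = (6*(⅓))*O + (s - 5) = 2*O + (-5 + s) = -5 + s + 2*O)
((6 + r(c(-4, 6), l(-5)))*(-17))/(-97) = ((6 + (-5 - 5 + 2*((⅙)*(-5))))*(-17))/(-97) = ((6 + (-5 - 5 + 2*(-⅚)))*(-17))*(-1/97) = ((6 + (-5 - 5 - 5/3))*(-17))*(-1/97) = ((6 - 35/3)*(-17))*(-1/97) = -17/3*(-17)*(-1/97) = (289/3)*(-1/97) = -289/291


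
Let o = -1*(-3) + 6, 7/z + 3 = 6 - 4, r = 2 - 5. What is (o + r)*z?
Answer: -42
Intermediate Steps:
r = -3
z = -7 (z = 7/(-3 + (6 - 4)) = 7/(-3 + 2) = 7/(-1) = 7*(-1) = -7)
o = 9 (o = 3 + 6 = 9)
(o + r)*z = (9 - 3)*(-7) = 6*(-7) = -42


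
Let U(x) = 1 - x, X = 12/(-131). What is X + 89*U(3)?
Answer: -23330/131 ≈ -178.09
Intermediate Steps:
X = -12/131 (X = 12*(-1/131) = -12/131 ≈ -0.091603)
X + 89*U(3) = -12/131 + 89*(1 - 1*3) = -12/131 + 89*(1 - 3) = -12/131 + 89*(-2) = -12/131 - 178 = -23330/131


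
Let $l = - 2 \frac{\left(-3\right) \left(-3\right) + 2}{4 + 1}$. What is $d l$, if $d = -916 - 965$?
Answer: $\frac{41382}{5} \approx 8276.4$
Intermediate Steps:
$d = -1881$ ($d = -916 - 965 = -1881$)
$l = - \frac{22}{5}$ ($l = - 2 \frac{9 + 2}{5} = - 2 \cdot 11 \cdot \frac{1}{5} = \left(-2\right) \frac{11}{5} = - \frac{22}{5} \approx -4.4$)
$d l = \left(-1881\right) \left(- \frac{22}{5}\right) = \frac{41382}{5}$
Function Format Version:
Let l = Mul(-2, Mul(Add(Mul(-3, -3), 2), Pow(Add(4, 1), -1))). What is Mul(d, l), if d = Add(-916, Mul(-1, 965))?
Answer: Rational(41382, 5) ≈ 8276.4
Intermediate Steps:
d = -1881 (d = Add(-916, -965) = -1881)
l = Rational(-22, 5) (l = Mul(-2, Mul(Add(9, 2), Pow(5, -1))) = Mul(-2, Mul(11, Rational(1, 5))) = Mul(-2, Rational(11, 5)) = Rational(-22, 5) ≈ -4.4000)
Mul(d, l) = Mul(-1881, Rational(-22, 5)) = Rational(41382, 5)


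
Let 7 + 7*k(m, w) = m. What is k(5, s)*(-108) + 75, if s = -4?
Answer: 741/7 ≈ 105.86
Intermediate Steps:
k(m, w) = -1 + m/7
k(5, s)*(-108) + 75 = (-1 + (⅐)*5)*(-108) + 75 = (-1 + 5/7)*(-108) + 75 = -2/7*(-108) + 75 = 216/7 + 75 = 741/7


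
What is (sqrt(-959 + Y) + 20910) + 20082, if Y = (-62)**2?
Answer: 40992 + sqrt(2885) ≈ 41046.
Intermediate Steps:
Y = 3844
(sqrt(-959 + Y) + 20910) + 20082 = (sqrt(-959 + 3844) + 20910) + 20082 = (sqrt(2885) + 20910) + 20082 = (20910 + sqrt(2885)) + 20082 = 40992 + sqrt(2885)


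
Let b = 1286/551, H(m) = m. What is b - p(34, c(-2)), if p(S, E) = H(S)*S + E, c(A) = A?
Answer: -634568/551 ≈ -1151.7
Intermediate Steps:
b = 1286/551 (b = 1286*(1/551) = 1286/551 ≈ 2.3339)
p(S, E) = E + S**2 (p(S, E) = S*S + E = S**2 + E = E + S**2)
b - p(34, c(-2)) = 1286/551 - (-2 + 34**2) = 1286/551 - (-2 + 1156) = 1286/551 - 1*1154 = 1286/551 - 1154 = -634568/551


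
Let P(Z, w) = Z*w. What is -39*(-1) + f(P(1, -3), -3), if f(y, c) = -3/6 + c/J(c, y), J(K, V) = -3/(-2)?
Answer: 73/2 ≈ 36.500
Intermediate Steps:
J(K, V) = 3/2 (J(K, V) = -3*(-½) = 3/2)
f(y, c) = -½ + 2*c/3 (f(y, c) = -3/6 + c/(3/2) = -3*⅙ + c*(⅔) = -½ + 2*c/3)
-39*(-1) + f(P(1, -3), -3) = -39*(-1) + (-½ + (⅔)*(-3)) = -13*(-3) + (-½ - 2) = 39 - 5/2 = 73/2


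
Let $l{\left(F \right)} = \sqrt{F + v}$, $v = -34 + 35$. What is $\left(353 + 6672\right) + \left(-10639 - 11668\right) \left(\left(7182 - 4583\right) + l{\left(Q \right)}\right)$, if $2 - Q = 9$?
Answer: $-57968868 - 22307 i \sqrt{6} \approx -5.7969 \cdot 10^{7} - 54641.0 i$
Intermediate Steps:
$Q = -7$ ($Q = 2 - 9 = -7$)
$v = 1$
$l{\left(F \right)} = \sqrt{1 + F}$ ($l{\left(F \right)} = \sqrt{F + 1} = \sqrt{1 + F}$)
$\left(353 + 6672\right) + \left(-10639 - 11668\right) \left(\left(7182 - 4583\right) + l{\left(Q \right)}\right) = \left(353 + 6672\right) + \left(-10639 - 11668\right) \left(\left(7182 - 4583\right) + \sqrt{1 - 7}\right) = 7025 - 22307 \left(\left(7182 - 4583\right) + \sqrt{-6}\right) = 7025 - 22307 \left(2599 + i \sqrt{6}\right) = 7025 - \left(57975893 + 22307 i \sqrt{6}\right) = -57968868 - 22307 i \sqrt{6}$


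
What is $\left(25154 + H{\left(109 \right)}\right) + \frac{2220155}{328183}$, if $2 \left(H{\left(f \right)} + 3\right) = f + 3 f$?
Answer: $\frac{8327894682}{328183} \approx 25376.0$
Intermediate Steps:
$H{\left(f \right)} = -3 + 2 f$ ($H{\left(f \right)} = -3 + \frac{f + 3 f}{2} = -3 + \frac{4 f}{2} = -3 + 2 f$)
$\left(25154 + H{\left(109 \right)}\right) + \frac{2220155}{328183} = \left(25154 + \left(-3 + 2 \cdot 109\right)\right) + \frac{2220155}{328183} = \left(25154 + \left(-3 + 218\right)\right) + 2220155 \cdot \frac{1}{328183} = \left(25154 + 215\right) + \frac{2220155}{328183} = 25369 + \frac{2220155}{328183} = \frac{8327894682}{328183}$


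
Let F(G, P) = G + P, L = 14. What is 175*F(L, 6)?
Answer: 3500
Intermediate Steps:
175*F(L, 6) = 175*(14 + 6) = 175*20 = 3500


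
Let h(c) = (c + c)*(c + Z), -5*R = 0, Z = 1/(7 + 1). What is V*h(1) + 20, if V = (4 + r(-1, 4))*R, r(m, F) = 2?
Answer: 20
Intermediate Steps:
Z = ⅛ (Z = 1/8 = ⅛ ≈ 0.12500)
R = 0 (R = -⅕*0 = 0)
h(c) = 2*c*(⅛ + c) (h(c) = (c + c)*(c + ⅛) = (2*c)*(⅛ + c) = 2*c*(⅛ + c))
V = 0 (V = (4 + 2)*0 = 6*0 = 0)
V*h(1) + 20 = 0*((¼)*1*(1 + 8*1)) + 20 = 0*((¼)*1*(1 + 8)) + 20 = 0*((¼)*1*9) + 20 = 0*(9/4) + 20 = 0 + 20 = 20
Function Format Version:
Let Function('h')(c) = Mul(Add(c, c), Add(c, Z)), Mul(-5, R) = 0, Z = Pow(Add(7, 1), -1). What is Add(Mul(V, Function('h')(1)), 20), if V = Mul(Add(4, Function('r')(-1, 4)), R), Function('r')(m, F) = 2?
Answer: 20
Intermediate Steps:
Z = Rational(1, 8) (Z = Pow(8, -1) = Rational(1, 8) ≈ 0.12500)
R = 0 (R = Mul(Rational(-1, 5), 0) = 0)
Function('h')(c) = Mul(2, c, Add(Rational(1, 8), c)) (Function('h')(c) = Mul(Add(c, c), Add(c, Rational(1, 8))) = Mul(Mul(2, c), Add(Rational(1, 8), c)) = Mul(2, c, Add(Rational(1, 8), c)))
V = 0 (V = Mul(Add(4, 2), 0) = Mul(6, 0) = 0)
Add(Mul(V, Function('h')(1)), 20) = Add(Mul(0, Mul(Rational(1, 4), 1, Add(1, Mul(8, 1)))), 20) = Add(Mul(0, Mul(Rational(1, 4), 1, Add(1, 8))), 20) = Add(Mul(0, Mul(Rational(1, 4), 1, 9)), 20) = Add(Mul(0, Rational(9, 4)), 20) = Add(0, 20) = 20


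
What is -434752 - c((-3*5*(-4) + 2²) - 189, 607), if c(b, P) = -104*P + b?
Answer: -371499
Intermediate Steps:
c(b, P) = b - 104*P
-434752 - c((-3*5*(-4) + 2²) - 189, 607) = -434752 - (((-3*5*(-4) + 2²) - 189) - 104*607) = -434752 - (((-15*(-4) + 4) - 189) - 63128) = -434752 - (((60 + 4) - 189) - 63128) = -434752 - ((64 - 189) - 63128) = -434752 - (-125 - 63128) = -434752 - 1*(-63253) = -434752 + 63253 = -371499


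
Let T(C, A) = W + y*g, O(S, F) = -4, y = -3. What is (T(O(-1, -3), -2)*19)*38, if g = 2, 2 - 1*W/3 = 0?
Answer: 0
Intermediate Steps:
W = 6 (W = 6 - 3*0 = 6 + 0 = 6)
T(C, A) = 0 (T(C, A) = 6 - 3*2 = 6 - 6 = 0)
(T(O(-1, -3), -2)*19)*38 = (0*19)*38 = 0*38 = 0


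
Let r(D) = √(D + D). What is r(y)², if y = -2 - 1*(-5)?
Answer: 6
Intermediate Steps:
y = 3 (y = -2 + 5 = 3)
r(D) = √2*√D (r(D) = √(2*D) = √2*√D)
r(y)² = (√2*√3)² = (√6)² = 6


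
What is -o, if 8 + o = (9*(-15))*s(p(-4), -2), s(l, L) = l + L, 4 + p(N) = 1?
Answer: -667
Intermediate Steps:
p(N) = -3 (p(N) = -4 + 1 = -3)
s(l, L) = L + l
o = 667 (o = -8 + (9*(-15))*(-2 - 3) = -8 - 135*(-5) = -8 + 675 = 667)
-o = -1*667 = -667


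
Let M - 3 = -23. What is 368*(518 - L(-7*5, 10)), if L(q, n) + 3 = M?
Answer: 199088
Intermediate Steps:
M = -20 (M = 3 - 23 = -20)
L(q, n) = -23 (L(q, n) = -3 - 20 = -23)
368*(518 - L(-7*5, 10)) = 368*(518 - 1*(-23)) = 368*(518 + 23) = 368*541 = 199088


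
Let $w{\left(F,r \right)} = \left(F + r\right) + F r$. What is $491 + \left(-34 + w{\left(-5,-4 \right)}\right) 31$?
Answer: $-222$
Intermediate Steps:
$w{\left(F,r \right)} = F + r + F r$
$491 + \left(-34 + w{\left(-5,-4 \right)}\right) 31 = 491 + \left(-34 - -11\right) 31 = 491 + \left(-34 + 11\right) 31 = 491 - 713 = -222$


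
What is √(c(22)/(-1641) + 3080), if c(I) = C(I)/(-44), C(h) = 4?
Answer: √1003582909131/18051 ≈ 55.498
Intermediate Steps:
c(I) = -1/11 (c(I) = 4/(-44) = 4*(-1/44) = -1/11)
√(c(22)/(-1641) + 3080) = √(-1/11/(-1641) + 3080) = √(-1/11*(-1/1641) + 3080) = √(1/18051 + 3080) = √(55597081/18051) = √1003582909131/18051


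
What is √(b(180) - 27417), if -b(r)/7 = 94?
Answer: 5*I*√1123 ≈ 167.56*I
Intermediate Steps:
b(r) = -658 (b(r) = -7*94 = -658)
√(b(180) - 27417) = √(-658 - 27417) = √(-28075) = 5*I*√1123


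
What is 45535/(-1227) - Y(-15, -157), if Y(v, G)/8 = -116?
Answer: 1093121/1227 ≈ 890.89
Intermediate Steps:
Y(v, G) = -928 (Y(v, G) = 8*(-116) = -928)
45535/(-1227) - Y(-15, -157) = 45535/(-1227) - 1*(-928) = 45535*(-1/1227) + 928 = -45535/1227 + 928 = 1093121/1227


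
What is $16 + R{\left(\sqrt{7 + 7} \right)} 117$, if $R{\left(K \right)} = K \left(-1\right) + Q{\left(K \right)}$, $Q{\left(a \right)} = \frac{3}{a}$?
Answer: $16 - \frac{1287 \sqrt{14}}{14} \approx -327.97$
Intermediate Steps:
$R{\left(K \right)} = - K + \frac{3}{K}$ ($R{\left(K \right)} = K \left(-1\right) + \frac{3}{K} = - K + \frac{3}{K}$)
$16 + R{\left(\sqrt{7 + 7} \right)} 117 = 16 + \left(- \sqrt{7 + 7} + \frac{3}{\sqrt{7 + 7}}\right) 117 = 16 + \left(- \sqrt{14} + \frac{3}{\sqrt{14}}\right) 117 = 16 + \left(- \sqrt{14} + 3 \frac{\sqrt{14}}{14}\right) 117 = 16 + \left(- \sqrt{14} + \frac{3 \sqrt{14}}{14}\right) 117 = 16 + - \frac{11 \sqrt{14}}{14} \cdot 117 = 16 - \frac{1287 \sqrt{14}}{14}$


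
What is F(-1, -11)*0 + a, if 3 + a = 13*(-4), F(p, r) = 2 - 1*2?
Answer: -55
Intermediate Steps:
F(p, r) = 0 (F(p, r) = 2 - 2 = 0)
a = -55 (a = -3 + 13*(-4) = -3 - 52 = -55)
F(-1, -11)*0 + a = 0*0 - 55 = 0 - 55 = -55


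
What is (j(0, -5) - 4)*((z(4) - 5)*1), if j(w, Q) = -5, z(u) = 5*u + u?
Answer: -171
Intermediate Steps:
z(u) = 6*u
(j(0, -5) - 4)*((z(4) - 5)*1) = (-5 - 4)*((6*4 - 5)*1) = -9*(24 - 5) = -171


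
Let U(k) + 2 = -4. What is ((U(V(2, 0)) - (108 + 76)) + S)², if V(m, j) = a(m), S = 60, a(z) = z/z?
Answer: 16900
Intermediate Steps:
a(z) = 1
V(m, j) = 1
U(k) = -6 (U(k) = -2 - 4 = -6)
((U(V(2, 0)) - (108 + 76)) + S)² = ((-6 - (108 + 76)) + 60)² = ((-6 - 1*184) + 60)² = ((-6 - 184) + 60)² = (-190 + 60)² = (-130)² = 16900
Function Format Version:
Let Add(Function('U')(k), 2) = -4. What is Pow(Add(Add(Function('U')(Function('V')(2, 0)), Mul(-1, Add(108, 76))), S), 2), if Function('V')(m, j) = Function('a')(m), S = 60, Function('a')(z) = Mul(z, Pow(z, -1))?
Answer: 16900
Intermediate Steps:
Function('a')(z) = 1
Function('V')(m, j) = 1
Function('U')(k) = -6 (Function('U')(k) = Add(-2, -4) = -6)
Pow(Add(Add(Function('U')(Function('V')(2, 0)), Mul(-1, Add(108, 76))), S), 2) = Pow(Add(Add(-6, Mul(-1, Add(108, 76))), 60), 2) = Pow(Add(Add(-6, Mul(-1, 184)), 60), 2) = Pow(Add(Add(-6, -184), 60), 2) = Pow(Add(-190, 60), 2) = Pow(-130, 2) = 16900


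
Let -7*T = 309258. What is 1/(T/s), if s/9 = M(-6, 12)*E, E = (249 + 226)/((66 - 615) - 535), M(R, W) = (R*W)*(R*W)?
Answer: 239400/517339 ≈ 0.46275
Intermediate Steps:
T = -309258/7 (T = -⅐*309258 = -309258/7 ≈ -44180.)
M(R, W) = R²*W²
E = -475/1084 (E = 475/(-549 - 535) = 475/(-1084) = 475*(-1/1084) = -475/1084 ≈ -0.43819)
s = -5540400/271 (s = 9*(((-6)²*12²)*(-475/1084)) = 9*((36*144)*(-475/1084)) = 9*(5184*(-475/1084)) = 9*(-615600/271) = -5540400/271 ≈ -20444.)
1/(T/s) = 1/(-309258/(7*(-5540400/271))) = 1/(-309258/7*(-271/5540400)) = 1/(517339/239400) = 239400/517339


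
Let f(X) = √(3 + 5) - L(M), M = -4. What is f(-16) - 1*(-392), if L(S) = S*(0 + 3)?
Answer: 404 + 2*√2 ≈ 406.83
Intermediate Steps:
L(S) = 3*S (L(S) = S*3 = 3*S)
f(X) = 12 + 2*√2 (f(X) = √(3 + 5) - 3*(-4) = √8 - 1*(-12) = 2*√2 + 12 = 12 + 2*√2)
f(-16) - 1*(-392) = (12 + 2*√2) - 1*(-392) = (12 + 2*√2) + 392 = 404 + 2*√2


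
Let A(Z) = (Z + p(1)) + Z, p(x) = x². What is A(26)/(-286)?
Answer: -53/286 ≈ -0.18531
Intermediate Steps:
A(Z) = 1 + 2*Z (A(Z) = (Z + 1²) + Z = (Z + 1) + Z = (1 + Z) + Z = 1 + 2*Z)
A(26)/(-286) = (1 + 2*26)/(-286) = (1 + 52)*(-1/286) = 53*(-1/286) = -53/286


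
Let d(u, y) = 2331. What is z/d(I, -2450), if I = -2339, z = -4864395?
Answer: -1621465/777 ≈ -2086.8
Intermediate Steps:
z/d(I, -2450) = -4864395/2331 = -4864395*1/2331 = -1621465/777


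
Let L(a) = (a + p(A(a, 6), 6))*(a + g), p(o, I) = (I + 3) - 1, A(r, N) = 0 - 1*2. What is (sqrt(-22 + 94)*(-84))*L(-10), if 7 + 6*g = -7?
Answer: -12432*sqrt(2) ≈ -17582.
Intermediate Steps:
g = -7/3 (g = -7/6 + (1/6)*(-7) = -7/6 - 7/6 = -7/3 ≈ -2.3333)
A(r, N) = -2 (A(r, N) = 0 - 2 = -2)
p(o, I) = 2 + I (p(o, I) = (3 + I) - 1 = 2 + I)
L(a) = (8 + a)*(-7/3 + a) (L(a) = (a + (2 + 6))*(a - 7/3) = (a + 8)*(-7/3 + a) = (8 + a)*(-7/3 + a))
(sqrt(-22 + 94)*(-84))*L(-10) = (sqrt(-22 + 94)*(-84))*(-56/3 + (-10)**2 + (17/3)*(-10)) = (sqrt(72)*(-84))*(-56/3 + 100 - 170/3) = ((6*sqrt(2))*(-84))*(74/3) = -504*sqrt(2)*(74/3) = -12432*sqrt(2)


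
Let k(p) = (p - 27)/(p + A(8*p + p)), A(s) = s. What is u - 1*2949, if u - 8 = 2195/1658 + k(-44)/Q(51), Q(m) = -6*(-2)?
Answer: -12867256261/4377120 ≈ -2939.7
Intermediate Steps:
Q(m) = 12
k(p) = (-27 + p)/(10*p) (k(p) = (p - 27)/(p + (8*p + p)) = (-27 + p)/(p + 9*p) = (-27 + p)/((10*p)) = (-27 + p)*(1/(10*p)) = (-27 + p)/(10*p))
u = 40870619/4377120 (u = 8 + (2195/1658 + ((1/10)*(-27 - 44)/(-44))/12) = 8 + (2195*(1/1658) + ((1/10)*(-1/44)*(-71))*(1/12)) = 8 + (2195/1658 + (71/440)*(1/12)) = 8 + (2195/1658 + 71/5280) = 8 + 5853659/4377120 = 40870619/4377120 ≈ 9.3373)
u - 1*2949 = 40870619/4377120 - 1*2949 = 40870619/4377120 - 2949 = -12867256261/4377120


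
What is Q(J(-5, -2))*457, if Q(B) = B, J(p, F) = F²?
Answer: 1828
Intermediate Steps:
Q(J(-5, -2))*457 = (-2)²*457 = 4*457 = 1828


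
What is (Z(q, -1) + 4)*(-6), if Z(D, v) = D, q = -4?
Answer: 0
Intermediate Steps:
(Z(q, -1) + 4)*(-6) = (-4 + 4)*(-6) = 0*(-6) = 0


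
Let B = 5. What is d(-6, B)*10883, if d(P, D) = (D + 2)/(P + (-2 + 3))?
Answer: -76181/5 ≈ -15236.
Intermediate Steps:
d(P, D) = (2 + D)/(1 + P) (d(P, D) = (2 + D)/(P + 1) = (2 + D)/(1 + P))
d(-6, B)*10883 = ((2 + 5)/(1 - 6))*10883 = (7/(-5))*10883 = -1/5*7*10883 = -7/5*10883 = -76181/5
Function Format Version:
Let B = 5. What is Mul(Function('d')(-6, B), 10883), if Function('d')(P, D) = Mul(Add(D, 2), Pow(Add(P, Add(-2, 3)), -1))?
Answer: Rational(-76181, 5) ≈ -15236.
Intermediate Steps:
Function('d')(P, D) = Mul(Pow(Add(1, P), -1), Add(2, D)) (Function('d')(P, D) = Mul(Add(2, D), Pow(Add(P, 1), -1)) = Mul(Add(2, D), Pow(Add(1, P), -1)) = Mul(Pow(Add(1, P), -1), Add(2, D)))
Mul(Function('d')(-6, B), 10883) = Mul(Mul(Pow(Add(1, -6), -1), Add(2, 5)), 10883) = Mul(Mul(Pow(-5, -1), 7), 10883) = Mul(Mul(Rational(-1, 5), 7), 10883) = Mul(Rational(-7, 5), 10883) = Rational(-76181, 5)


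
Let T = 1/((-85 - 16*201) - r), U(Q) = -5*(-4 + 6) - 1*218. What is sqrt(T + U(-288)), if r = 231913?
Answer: I*sqrt(12614242916702)/235214 ≈ 15.1*I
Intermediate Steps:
U(Q) = -228 (U(Q) = -5*2 - 218 = -10 - 218 = -228)
T = -1/235214 (T = 1/((-85 - 16*201) - 1*231913) = 1/((-85 - 3216) - 231913) = 1/(-3301 - 231913) = 1/(-235214) = -1/235214 ≈ -4.2514e-6)
sqrt(T + U(-288)) = sqrt(-1/235214 - 228) = sqrt(-53628793/235214) = I*sqrt(12614242916702)/235214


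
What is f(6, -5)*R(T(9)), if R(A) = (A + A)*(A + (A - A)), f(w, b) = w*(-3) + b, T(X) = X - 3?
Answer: -1656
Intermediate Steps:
T(X) = -3 + X
f(w, b) = b - 3*w (f(w, b) = -3*w + b = b - 3*w)
R(A) = 2*A² (R(A) = (2*A)*(A + 0) = (2*A)*A = 2*A²)
f(6, -5)*R(T(9)) = (-5 - 3*6)*(2*(-3 + 9)²) = (-5 - 18)*(2*6²) = -46*36 = -23*72 = -1656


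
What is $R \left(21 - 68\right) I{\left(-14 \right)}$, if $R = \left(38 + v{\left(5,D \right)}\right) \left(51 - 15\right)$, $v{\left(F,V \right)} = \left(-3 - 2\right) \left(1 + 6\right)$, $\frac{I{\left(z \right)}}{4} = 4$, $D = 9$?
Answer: $-81216$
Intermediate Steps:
$I{\left(z \right)} = 16$ ($I{\left(z \right)} = 4 \cdot 4 = 16$)
$v{\left(F,V \right)} = -35$ ($v{\left(F,V \right)} = \left(-5\right) 7 = -35$)
$R = 108$ ($R = \left(38 - 35\right) \left(51 - 15\right) = 3 \cdot 36 = 108$)
$R \left(21 - 68\right) I{\left(-14 \right)} = 108 \left(21 - 68\right) 16 = 108 \left(-47\right) 16 = \left(-5076\right) 16 = -81216$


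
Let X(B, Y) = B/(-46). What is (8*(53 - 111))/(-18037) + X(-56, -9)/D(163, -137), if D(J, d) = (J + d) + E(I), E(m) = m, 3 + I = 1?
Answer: 190291/2489106 ≈ 0.076450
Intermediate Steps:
I = -2 (I = -3 + 1 = -2)
X(B, Y) = -B/46 (X(B, Y) = B*(-1/46) = -B/46)
D(J, d) = -2 + J + d (D(J, d) = (J + d) - 2 = -2 + J + d)
(8*(53 - 111))/(-18037) + X(-56, -9)/D(163, -137) = (8*(53 - 111))/(-18037) + (-1/46*(-56))/(-2 + 163 - 137) = (8*(-58))*(-1/18037) + (28/23)/24 = -464*(-1/18037) + (28/23)*(1/24) = 464/18037 + 7/138 = 190291/2489106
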